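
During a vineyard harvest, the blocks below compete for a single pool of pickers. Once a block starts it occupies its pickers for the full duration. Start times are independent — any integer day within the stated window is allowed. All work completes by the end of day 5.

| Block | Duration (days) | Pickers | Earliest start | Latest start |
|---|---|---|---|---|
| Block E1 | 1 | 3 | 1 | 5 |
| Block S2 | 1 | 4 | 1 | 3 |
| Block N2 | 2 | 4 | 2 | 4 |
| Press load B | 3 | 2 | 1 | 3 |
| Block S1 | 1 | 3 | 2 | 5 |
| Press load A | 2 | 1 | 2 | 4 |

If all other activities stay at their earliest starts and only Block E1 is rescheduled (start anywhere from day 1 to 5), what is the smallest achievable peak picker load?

10

Block E1@1: d1:9  d2:10  d3:7  d4:0  d5:0 → peak 10
Block E1@2: d1:6  d2:13  d3:7  d4:0  d5:0 → peak 13
Block E1@3: d1:6  d2:10  d3:10  d4:0  d5:0 → peak 10
Block E1@4: d1:6  d2:10  d3:7  d4:3  d5:0 → peak 10
Block E1@5: d1:6  d2:10  d3:7  d4:0  d5:3 → peak 10
Best is Block E1@1, peak 10.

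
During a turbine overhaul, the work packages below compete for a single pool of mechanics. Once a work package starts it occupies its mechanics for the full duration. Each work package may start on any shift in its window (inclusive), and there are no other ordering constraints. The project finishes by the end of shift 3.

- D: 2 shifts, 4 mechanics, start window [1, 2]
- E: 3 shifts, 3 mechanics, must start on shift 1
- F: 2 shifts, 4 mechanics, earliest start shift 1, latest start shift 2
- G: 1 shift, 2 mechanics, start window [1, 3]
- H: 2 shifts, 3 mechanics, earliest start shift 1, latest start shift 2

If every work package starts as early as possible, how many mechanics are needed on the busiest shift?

16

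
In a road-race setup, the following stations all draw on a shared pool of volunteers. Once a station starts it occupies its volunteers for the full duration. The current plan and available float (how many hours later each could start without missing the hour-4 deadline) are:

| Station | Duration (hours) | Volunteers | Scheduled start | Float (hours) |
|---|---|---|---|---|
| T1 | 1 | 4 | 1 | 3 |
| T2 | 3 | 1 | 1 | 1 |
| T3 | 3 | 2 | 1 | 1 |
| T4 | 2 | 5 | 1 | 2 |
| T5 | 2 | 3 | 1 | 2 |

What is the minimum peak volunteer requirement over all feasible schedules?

8

Early-start (T1@1, T2@1, T3@1, T4@1, T5@1) gives peak 15: h1:15  h2:11  h3:3  h4:0.
Shift T3→2, T4→3.
Schedule T1@1, T2@1, T3@2, T4@3, T5@1: h1:8  h2:6  h3:8  h4:7 — peak 8.
Total volunteer-hours = 29 over 4 hours ⇒ peak ≥ ⌈29/4⌉ = 8, so 8 is optimal.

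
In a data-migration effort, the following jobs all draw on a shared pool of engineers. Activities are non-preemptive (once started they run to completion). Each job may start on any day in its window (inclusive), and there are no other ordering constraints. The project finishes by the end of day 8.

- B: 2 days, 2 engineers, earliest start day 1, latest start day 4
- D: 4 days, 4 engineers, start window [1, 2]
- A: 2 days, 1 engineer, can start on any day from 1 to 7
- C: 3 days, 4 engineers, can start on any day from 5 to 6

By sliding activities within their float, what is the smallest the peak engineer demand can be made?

Early-start (B@1, D@1, A@1, C@5) gives peak 7: d1:7  d2:7  d3:4  d4:4  d5:4  d6:4  d7:4  d8:0.
Shift A→3.
Schedule B@1, D@1, A@3, C@5: d1:6  d2:6  d3:5  d4:5  d5:4  d6:4  d7:4  d8:0 — peak 6.

6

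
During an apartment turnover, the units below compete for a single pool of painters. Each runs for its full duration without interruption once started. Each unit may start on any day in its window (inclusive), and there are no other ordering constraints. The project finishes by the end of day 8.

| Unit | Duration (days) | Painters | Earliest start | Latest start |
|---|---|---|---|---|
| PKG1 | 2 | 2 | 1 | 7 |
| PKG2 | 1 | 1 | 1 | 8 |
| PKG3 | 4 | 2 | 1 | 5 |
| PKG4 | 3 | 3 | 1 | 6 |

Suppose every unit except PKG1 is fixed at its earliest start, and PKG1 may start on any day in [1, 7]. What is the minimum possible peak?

6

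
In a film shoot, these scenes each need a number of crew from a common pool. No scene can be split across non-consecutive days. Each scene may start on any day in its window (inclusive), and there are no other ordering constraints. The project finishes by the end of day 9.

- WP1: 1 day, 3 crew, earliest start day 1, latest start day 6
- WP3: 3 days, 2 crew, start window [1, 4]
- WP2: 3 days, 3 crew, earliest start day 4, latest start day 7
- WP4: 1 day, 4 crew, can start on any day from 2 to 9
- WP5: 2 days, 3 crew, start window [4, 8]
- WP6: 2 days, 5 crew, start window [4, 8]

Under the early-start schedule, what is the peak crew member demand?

11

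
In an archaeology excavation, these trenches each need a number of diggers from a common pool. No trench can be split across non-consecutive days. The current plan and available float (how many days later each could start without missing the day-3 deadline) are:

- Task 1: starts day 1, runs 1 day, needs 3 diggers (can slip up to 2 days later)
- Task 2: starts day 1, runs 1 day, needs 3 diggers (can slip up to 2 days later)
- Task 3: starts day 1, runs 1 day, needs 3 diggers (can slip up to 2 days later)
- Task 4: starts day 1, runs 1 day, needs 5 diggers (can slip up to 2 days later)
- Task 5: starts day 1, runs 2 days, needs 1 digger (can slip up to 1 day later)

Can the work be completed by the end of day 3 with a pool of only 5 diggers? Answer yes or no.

no

Total digger-days = 16; over 3 days the average is 16/3 > 5, so some day must exceed 5.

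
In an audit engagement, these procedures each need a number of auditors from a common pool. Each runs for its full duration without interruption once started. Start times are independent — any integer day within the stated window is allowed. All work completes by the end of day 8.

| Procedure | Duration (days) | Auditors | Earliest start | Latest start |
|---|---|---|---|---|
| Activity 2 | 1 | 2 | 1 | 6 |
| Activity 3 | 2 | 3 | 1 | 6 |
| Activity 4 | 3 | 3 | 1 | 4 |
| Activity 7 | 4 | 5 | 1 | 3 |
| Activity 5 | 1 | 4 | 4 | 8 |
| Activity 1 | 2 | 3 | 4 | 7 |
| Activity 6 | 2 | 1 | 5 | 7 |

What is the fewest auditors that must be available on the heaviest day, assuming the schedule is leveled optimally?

Early-start (Activity 2@1, Activity 3@1, Activity 4@1, Activity 7@1, Activity 5@4, Activity 1@4, Activity 6@5) gives peak 13: d1:13  d2:11  d3:8  d4:12  d5:4  d6:1  d7:0  d8:0.
Shift Activity 7→3, Activity 5→7, Activity 6→6.
Schedule Activity 2@1, Activity 3@1, Activity 4@1, Activity 7@3, Activity 5@7, Activity 1@4, Activity 6@6: d1:8  d2:6  d3:8  d4:8  d5:8  d6:6  d7:5  d8:0 — peak 8.

8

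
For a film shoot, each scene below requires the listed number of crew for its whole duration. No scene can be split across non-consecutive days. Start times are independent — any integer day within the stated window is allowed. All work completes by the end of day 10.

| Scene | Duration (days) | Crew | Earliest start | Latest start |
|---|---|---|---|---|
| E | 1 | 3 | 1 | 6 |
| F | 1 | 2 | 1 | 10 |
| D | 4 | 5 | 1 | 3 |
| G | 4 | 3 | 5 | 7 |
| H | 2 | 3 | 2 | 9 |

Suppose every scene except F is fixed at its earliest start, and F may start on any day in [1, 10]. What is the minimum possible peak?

F@1: d1:10  d2:8  d3:8  d4:5  d5:3  d6:3  d7:3  d8:3  d9:0  d10:0 → peak 10
F@2: d1:8  d2:10  d3:8  d4:5  d5:3  d6:3  d7:3  d8:3  d9:0  d10:0 → peak 10
F@3: d1:8  d2:8  d3:10  d4:5  d5:3  d6:3  d7:3  d8:3  d9:0  d10:0 → peak 10
F@4: d1:8  d2:8  d3:8  d4:7  d5:3  d6:3  d7:3  d8:3  d9:0  d10:0 → peak 8
F@5: d1:8  d2:8  d3:8  d4:5  d5:5  d6:3  d7:3  d8:3  d9:0  d10:0 → peak 8
F@6: d1:8  d2:8  d3:8  d4:5  d5:3  d6:5  d7:3  d8:3  d9:0  d10:0 → peak 8
F@7: d1:8  d2:8  d3:8  d4:5  d5:3  d6:3  d7:5  d8:3  d9:0  d10:0 → peak 8
F@8: d1:8  d2:8  d3:8  d4:5  d5:3  d6:3  d7:3  d8:5  d9:0  d10:0 → peak 8
F@9: d1:8  d2:8  d3:8  d4:5  d5:3  d6:3  d7:3  d8:3  d9:2  d10:0 → peak 8
F@10: d1:8  d2:8  d3:8  d4:5  d5:3  d6:3  d7:3  d8:3  d9:0  d10:2 → peak 8
Best is F@4, peak 8.

8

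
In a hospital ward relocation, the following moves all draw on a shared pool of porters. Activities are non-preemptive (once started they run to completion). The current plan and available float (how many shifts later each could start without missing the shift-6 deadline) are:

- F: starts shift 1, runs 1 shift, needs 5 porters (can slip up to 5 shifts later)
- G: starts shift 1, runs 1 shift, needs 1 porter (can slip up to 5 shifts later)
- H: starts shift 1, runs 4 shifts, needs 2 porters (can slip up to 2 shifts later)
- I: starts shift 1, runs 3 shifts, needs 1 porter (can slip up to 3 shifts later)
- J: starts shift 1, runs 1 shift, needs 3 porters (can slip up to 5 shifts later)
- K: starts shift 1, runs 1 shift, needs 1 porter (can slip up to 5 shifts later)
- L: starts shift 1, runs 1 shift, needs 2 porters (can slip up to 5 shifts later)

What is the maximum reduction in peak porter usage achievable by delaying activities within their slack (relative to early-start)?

10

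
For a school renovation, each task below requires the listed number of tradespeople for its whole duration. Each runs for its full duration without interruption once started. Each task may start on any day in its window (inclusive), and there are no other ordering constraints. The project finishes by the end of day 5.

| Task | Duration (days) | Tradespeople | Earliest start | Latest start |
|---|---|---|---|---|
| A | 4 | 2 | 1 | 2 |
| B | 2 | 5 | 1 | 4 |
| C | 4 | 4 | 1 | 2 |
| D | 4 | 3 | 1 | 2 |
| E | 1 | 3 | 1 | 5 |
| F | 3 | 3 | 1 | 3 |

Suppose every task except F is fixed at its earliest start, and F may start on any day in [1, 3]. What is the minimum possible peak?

17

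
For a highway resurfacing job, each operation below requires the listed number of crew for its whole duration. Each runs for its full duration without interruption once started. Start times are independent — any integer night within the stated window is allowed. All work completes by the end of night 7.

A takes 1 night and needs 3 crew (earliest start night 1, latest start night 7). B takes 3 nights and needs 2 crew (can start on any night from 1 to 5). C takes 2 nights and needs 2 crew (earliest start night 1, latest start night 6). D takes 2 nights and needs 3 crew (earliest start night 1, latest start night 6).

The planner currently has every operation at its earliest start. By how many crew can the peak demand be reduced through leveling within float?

6

Early-start peak: n1:10  n2:7  n3:2  n4:0  n5:0  n6:0  n7:0 ⇒ 10.
Leveled (A@1, B@2, C@2, D@5): n1:3  n2:4  n3:4  n4:2  n5:3  n6:3  n7:0 ⇒ 4.
Reduction 10 − 4 = 6.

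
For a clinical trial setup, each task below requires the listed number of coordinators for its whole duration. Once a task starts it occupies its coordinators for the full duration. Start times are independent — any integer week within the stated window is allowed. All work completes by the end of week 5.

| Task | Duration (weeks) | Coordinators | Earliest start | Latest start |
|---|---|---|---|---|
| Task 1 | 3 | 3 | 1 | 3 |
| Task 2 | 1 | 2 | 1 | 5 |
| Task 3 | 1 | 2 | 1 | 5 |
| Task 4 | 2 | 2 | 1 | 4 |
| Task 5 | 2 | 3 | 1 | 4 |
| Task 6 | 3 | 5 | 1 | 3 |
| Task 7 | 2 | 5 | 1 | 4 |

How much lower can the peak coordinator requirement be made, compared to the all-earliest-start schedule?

Early-start peak: w1:22  w2:18  w3:8  w4:0  w5:0 ⇒ 22.
Leveled (Task 1@1, Task 2@1, Task 3@1, Task 4@2, Task 5@1, Task 6@3, Task 7@4): w1:10  w2:8  w3:10  w4:10  w5:10 ⇒ 10.
Reduction 22 − 10 = 12.

12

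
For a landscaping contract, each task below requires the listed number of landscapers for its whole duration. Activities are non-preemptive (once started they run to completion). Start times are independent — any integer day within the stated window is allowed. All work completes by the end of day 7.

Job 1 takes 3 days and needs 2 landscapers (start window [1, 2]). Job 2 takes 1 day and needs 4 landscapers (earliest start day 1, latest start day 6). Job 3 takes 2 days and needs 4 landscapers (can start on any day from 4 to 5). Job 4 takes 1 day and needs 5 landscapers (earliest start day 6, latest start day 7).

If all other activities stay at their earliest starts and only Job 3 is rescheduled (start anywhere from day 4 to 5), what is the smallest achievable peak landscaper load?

Job 3@4: d1:6  d2:2  d3:2  d4:4  d5:4  d6:5  d7:0 → peak 6
Job 3@5: d1:6  d2:2  d3:2  d4:0  d5:4  d6:9  d7:0 → peak 9
Best is Job 3@4, peak 6.

6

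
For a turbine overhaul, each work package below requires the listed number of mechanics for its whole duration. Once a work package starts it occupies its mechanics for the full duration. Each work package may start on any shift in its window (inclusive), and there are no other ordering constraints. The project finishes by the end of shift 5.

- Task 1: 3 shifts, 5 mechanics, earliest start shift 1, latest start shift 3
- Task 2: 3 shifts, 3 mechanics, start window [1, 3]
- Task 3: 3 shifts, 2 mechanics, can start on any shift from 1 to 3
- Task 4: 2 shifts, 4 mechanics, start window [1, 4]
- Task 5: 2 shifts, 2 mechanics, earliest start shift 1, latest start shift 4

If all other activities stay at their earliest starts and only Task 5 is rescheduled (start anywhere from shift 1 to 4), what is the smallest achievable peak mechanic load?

14

Task 5@1: s1:16  s2:16  s3:10  s4:0  s5:0 → peak 16
Task 5@2: s1:14  s2:16  s3:12  s4:0  s5:0 → peak 16
Task 5@3: s1:14  s2:14  s3:12  s4:2  s5:0 → peak 14
Task 5@4: s1:14  s2:14  s3:10  s4:2  s5:2 → peak 14
Best is Task 5@3, peak 14.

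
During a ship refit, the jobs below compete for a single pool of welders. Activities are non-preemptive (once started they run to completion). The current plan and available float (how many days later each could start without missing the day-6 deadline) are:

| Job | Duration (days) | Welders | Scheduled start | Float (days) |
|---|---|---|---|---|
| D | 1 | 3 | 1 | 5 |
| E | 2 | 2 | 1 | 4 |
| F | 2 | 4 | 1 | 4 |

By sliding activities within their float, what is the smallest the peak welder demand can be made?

4

Early-start (D@1, E@1, F@1) gives peak 9: d1:9  d2:6  d3:0  d4:0  d5:0  d6:0.
Shift E→2, F→4.
Schedule D@1, E@2, F@4: d1:3  d2:2  d3:2  d4:4  d5:4  d6:0 — peak 4.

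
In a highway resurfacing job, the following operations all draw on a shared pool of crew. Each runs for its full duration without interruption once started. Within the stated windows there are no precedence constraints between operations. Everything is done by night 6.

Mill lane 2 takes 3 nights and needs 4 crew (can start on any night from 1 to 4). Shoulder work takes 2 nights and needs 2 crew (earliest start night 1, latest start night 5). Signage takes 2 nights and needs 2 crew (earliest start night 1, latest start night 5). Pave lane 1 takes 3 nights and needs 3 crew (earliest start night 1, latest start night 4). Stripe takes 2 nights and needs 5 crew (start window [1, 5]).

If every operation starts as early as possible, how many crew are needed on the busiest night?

16

Early-start schedule: Mill lane 2@1, Shoulder work@1, Signage@1, Pave lane 1@1, Stripe@1.
Load per night: night 1: 16, night 2: 16, night 3: 7, night 4: 0, night 5: 0, night 6: 0.
Peak is 16.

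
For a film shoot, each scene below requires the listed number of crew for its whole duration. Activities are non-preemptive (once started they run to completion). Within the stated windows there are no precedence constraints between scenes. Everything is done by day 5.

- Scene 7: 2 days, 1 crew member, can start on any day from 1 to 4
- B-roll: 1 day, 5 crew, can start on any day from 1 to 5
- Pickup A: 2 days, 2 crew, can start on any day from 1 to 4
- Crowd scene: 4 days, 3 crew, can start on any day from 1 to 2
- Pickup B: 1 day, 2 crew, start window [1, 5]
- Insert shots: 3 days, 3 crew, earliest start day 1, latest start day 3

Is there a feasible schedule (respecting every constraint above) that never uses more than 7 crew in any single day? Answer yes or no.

Schedule Scene 7@1, B-roll@5, Pickup A@4, Crowd scene@1, Pickup B@4, Insert shots@1: d1:7  d2:7  d3:6  d4:7  d5:7 — peak 7 ≤ 7.

yes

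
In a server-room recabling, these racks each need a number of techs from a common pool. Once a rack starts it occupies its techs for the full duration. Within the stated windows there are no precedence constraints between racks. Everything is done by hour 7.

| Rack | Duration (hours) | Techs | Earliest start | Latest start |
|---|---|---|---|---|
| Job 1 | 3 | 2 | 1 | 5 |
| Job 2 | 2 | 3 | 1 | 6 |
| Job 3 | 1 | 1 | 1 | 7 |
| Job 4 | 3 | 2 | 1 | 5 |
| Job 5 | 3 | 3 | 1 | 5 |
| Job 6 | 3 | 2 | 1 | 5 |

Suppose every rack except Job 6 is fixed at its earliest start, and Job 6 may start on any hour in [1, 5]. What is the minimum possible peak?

11

Job 6@1: h1:13  h2:12  h3:9  h4:0  h5:0  h6:0  h7:0 → peak 13
Job 6@2: h1:11  h2:12  h3:9  h4:2  h5:0  h6:0  h7:0 → peak 12
Job 6@3: h1:11  h2:10  h3:9  h4:2  h5:2  h6:0  h7:0 → peak 11
Job 6@4: h1:11  h2:10  h3:7  h4:2  h5:2  h6:2  h7:0 → peak 11
Job 6@5: h1:11  h2:10  h3:7  h4:0  h5:2  h6:2  h7:2 → peak 11
Best is Job 6@3, peak 11.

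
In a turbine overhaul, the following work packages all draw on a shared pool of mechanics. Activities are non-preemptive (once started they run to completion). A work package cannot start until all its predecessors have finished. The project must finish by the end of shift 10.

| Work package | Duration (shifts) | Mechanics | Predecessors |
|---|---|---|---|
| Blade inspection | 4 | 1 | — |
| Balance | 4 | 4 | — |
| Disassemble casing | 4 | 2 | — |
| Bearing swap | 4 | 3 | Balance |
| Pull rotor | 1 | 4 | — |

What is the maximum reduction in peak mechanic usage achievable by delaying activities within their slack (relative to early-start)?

6

Early-start peak: s1:11  s2:7  s3:7  s4:7  s5:3  s6:3  s7:3  s8:3  s9:0  s10:0 ⇒ 11.
Leveled (Blade inspection@1, Balance@1, Disassemble casing@5, Bearing swap@5, Pull rotor@9): s1:5  s2:5  s3:5  s4:5  s5:5  s6:5  s7:5  s8:5  s9:4  s10:0 ⇒ 5.
Reduction 11 − 5 = 6.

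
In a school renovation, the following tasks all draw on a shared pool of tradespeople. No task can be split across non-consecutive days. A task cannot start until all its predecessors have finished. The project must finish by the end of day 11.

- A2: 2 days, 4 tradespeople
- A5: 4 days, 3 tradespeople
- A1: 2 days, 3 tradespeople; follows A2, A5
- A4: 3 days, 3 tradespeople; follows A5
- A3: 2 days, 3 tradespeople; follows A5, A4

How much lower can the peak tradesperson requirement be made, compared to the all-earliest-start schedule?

Early-start peak: d1:7  d2:7  d3:3  d4:3  d5:6  d6:6  d7:3  d8:3  d9:3  d10:0  d11:0 ⇒ 7.
Leveled (A2@1, A5@3, A1@7, A4@7, A3@10): d1:4  d2:4  d3:3  d4:3  d5:3  d6:3  d7:6  d8:6  d9:3  d10:3  d11:3 ⇒ 6.
Reduction 7 − 6 = 1.

1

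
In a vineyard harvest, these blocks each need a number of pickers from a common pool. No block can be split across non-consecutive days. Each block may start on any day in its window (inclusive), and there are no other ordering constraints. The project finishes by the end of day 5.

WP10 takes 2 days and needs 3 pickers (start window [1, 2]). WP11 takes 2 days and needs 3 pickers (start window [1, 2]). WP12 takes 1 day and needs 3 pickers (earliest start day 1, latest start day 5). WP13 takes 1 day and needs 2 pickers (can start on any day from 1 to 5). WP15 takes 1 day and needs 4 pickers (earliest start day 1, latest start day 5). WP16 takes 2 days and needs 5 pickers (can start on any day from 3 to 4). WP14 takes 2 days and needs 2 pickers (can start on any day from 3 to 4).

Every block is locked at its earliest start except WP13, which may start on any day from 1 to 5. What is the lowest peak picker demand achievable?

13

WP13@1: d1:15  d2:6  d3:7  d4:7  d5:0 → peak 15
WP13@2: d1:13  d2:8  d3:7  d4:7  d5:0 → peak 13
WP13@3: d1:13  d2:6  d3:9  d4:7  d5:0 → peak 13
WP13@4: d1:13  d2:6  d3:7  d4:9  d5:0 → peak 13
WP13@5: d1:13  d2:6  d3:7  d4:7  d5:2 → peak 13
Best is WP13@2, peak 13.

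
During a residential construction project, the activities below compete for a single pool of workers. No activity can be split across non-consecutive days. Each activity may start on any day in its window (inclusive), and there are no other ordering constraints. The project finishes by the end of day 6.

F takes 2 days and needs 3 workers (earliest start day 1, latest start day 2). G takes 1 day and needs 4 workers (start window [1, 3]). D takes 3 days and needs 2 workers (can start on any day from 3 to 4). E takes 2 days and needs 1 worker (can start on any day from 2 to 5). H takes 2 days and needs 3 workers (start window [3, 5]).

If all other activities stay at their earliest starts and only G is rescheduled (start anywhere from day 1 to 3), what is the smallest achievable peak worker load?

7

G@1: d1:7  d2:4  d3:6  d4:5  d5:2  d6:0 → peak 7
G@2: d1:3  d2:8  d3:6  d4:5  d5:2  d6:0 → peak 8
G@3: d1:3  d2:4  d3:10  d4:5  d5:2  d6:0 → peak 10
Best is G@1, peak 7.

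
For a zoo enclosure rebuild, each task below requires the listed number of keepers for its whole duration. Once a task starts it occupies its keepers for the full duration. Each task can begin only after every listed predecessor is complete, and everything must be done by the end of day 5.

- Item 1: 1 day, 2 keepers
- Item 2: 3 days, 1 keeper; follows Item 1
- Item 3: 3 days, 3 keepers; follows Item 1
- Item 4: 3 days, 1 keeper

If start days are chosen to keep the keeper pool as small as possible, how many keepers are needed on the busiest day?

Schedule Item 1@1, Item 2@2, Item 3@2, Item 4@1: d1:3  d2:5  d3:5  d4:4  d5:0 — peak 5.
No arrangement of the 15 feasible schedules does better.

5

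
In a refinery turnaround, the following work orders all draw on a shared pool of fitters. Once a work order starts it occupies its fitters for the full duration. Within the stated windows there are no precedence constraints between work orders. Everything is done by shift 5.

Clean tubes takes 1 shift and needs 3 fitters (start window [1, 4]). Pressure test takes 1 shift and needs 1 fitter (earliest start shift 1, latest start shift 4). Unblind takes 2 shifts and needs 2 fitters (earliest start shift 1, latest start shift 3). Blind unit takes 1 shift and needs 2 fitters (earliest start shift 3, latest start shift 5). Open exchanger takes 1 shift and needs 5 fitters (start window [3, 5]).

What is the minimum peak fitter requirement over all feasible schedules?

5

Early-start (Clean tubes@1, Pressure test@1, Unblind@1, Blind unit@3, Open exchanger@3) gives peak 7: s1:6  s2:2  s3:7  s4:0  s5:0.
Shift Unblind→2, Open exchanger→4.
Schedule Clean tubes@1, Pressure test@1, Unblind@2, Blind unit@3, Open exchanger@4: s1:4  s2:2  s3:4  s4:5  s5:0 — peak 5.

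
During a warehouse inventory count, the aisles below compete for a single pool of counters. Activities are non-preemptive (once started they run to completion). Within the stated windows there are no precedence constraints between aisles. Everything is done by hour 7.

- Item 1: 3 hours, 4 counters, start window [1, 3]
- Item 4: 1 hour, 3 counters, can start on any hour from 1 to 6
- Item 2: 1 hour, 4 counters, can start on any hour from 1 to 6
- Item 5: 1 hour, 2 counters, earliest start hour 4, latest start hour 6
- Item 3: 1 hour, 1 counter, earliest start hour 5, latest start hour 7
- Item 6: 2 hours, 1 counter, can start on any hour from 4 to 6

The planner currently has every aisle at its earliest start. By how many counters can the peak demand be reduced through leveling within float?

Early-start peak: h1:11  h2:4  h3:4  h4:3  h5:2  h6:0  h7:0 ⇒ 11.
Leveled (Item 1@1, Item 4@4, Item 2@5, Item 5@6, Item 3@6, Item 6@6): h1:4  h2:4  h3:4  h4:3  h5:4  h6:4  h7:1 ⇒ 4.
Reduction 11 − 4 = 7.

7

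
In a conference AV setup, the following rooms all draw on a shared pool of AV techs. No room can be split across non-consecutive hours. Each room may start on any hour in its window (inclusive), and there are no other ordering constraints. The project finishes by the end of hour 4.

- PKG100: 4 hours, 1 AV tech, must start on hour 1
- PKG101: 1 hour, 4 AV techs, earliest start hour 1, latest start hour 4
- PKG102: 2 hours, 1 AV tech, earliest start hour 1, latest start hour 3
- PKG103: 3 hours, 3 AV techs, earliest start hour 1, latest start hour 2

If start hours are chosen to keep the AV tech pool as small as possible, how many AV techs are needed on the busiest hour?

5

Early-start (PKG100@1, PKG101@1, PKG102@1, PKG103@1) gives peak 9: h1:9  h2:5  h3:4  h4:1.
Shift PKG102→2, PKG103→2.
Schedule PKG100@1, PKG101@1, PKG102@2, PKG103@2: h1:5  h2:5  h3:5  h4:4 — peak 5.
Total AV tech-hours = 19 over 4 hours ⇒ peak ≥ ⌈19/4⌉ = 5, so 5 is optimal.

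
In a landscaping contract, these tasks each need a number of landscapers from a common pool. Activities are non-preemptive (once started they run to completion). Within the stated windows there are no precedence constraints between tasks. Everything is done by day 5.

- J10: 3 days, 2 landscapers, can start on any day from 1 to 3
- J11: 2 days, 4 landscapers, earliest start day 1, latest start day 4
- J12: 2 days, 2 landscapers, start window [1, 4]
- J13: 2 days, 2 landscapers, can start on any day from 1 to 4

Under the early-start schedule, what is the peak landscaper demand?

10

Early-start schedule: J10@1, J11@1, J12@1, J13@1.
Load per day: day 1: 10, day 2: 10, day 3: 2, day 4: 0, day 5: 0.
Peak is 10.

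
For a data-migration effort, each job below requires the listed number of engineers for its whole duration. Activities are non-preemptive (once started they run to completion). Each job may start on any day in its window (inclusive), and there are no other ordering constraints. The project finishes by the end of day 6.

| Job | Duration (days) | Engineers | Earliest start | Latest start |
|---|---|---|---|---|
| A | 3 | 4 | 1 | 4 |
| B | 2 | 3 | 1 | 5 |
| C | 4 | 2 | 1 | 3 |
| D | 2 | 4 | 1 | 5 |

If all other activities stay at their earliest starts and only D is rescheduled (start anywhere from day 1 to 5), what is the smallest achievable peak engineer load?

D@1: d1:13  d2:13  d3:6  d4:2  d5:0  d6:0 → peak 13
D@2: d1:9  d2:13  d3:10  d4:2  d5:0  d6:0 → peak 13
D@3: d1:9  d2:9  d3:10  d4:6  d5:0  d6:0 → peak 10
D@4: d1:9  d2:9  d3:6  d4:6  d5:4  d6:0 → peak 9
D@5: d1:9  d2:9  d3:6  d4:2  d5:4  d6:4 → peak 9
Best is D@4, peak 9.

9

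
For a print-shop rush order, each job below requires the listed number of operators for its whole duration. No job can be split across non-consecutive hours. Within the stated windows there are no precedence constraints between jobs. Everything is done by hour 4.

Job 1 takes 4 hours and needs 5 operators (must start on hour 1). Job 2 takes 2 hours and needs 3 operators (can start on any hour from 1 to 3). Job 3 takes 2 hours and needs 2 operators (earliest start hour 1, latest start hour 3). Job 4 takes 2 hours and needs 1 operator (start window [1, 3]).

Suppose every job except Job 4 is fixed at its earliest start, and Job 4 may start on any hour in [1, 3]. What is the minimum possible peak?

10

Job 4@1: h1:11  h2:11  h3:5  h4:5 → peak 11
Job 4@2: h1:10  h2:11  h3:6  h4:5 → peak 11
Job 4@3: h1:10  h2:10  h3:6  h4:6 → peak 10
Best is Job 4@3, peak 10.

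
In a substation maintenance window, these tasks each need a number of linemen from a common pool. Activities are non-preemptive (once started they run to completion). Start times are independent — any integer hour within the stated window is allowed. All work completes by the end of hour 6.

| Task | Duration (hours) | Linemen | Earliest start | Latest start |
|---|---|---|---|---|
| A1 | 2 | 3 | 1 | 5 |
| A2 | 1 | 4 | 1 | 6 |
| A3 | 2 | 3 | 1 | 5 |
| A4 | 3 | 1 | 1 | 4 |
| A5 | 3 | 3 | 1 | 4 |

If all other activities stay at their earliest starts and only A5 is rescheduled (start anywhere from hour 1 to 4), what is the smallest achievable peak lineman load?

11

A5@1: h1:14  h2:10  h3:4  h4:0  h5:0  h6:0 → peak 14
A5@2: h1:11  h2:10  h3:4  h4:3  h5:0  h6:0 → peak 11
A5@3: h1:11  h2:7  h3:4  h4:3  h5:3  h6:0 → peak 11
A5@4: h1:11  h2:7  h3:1  h4:3  h5:3  h6:3 → peak 11
Best is A5@2, peak 11.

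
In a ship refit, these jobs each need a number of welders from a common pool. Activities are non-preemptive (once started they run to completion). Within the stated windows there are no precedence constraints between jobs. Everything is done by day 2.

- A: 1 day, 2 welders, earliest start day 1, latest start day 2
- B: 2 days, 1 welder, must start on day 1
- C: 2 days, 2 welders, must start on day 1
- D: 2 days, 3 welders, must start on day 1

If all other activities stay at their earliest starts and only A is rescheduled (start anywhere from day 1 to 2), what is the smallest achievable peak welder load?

8

A@1: d1:8  d2:6 → peak 8
A@2: d1:6  d2:8 → peak 8
Best is A@1, peak 8.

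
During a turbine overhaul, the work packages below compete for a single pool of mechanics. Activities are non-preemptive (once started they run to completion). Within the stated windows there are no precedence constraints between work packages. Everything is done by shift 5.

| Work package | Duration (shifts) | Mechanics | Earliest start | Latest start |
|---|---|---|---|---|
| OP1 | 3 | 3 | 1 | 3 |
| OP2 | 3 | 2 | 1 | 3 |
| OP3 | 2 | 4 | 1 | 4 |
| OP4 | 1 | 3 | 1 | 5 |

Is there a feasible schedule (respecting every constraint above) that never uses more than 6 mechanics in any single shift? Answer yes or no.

yes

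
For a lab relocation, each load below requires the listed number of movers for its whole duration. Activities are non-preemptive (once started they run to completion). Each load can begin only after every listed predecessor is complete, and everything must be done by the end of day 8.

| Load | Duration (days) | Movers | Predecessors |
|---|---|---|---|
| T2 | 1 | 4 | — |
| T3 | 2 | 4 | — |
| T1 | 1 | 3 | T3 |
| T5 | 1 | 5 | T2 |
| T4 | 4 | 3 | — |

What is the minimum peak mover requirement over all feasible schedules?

6

Early-start (T2@1, T3@1, T1@3, T5@2, T4@1) gives peak 12: d1:11  d2:12  d3:6  d4:3  d5:0  d6:0  d7:0  d8:0.
Shift T3→2, T1→4, T5→8, T4→4.
Schedule T2@1, T3@2, T1@4, T5@8, T4@4: d1:4  d2:4  d3:4  d4:6  d5:3  d6:3  d7:3  d8:5 — peak 6.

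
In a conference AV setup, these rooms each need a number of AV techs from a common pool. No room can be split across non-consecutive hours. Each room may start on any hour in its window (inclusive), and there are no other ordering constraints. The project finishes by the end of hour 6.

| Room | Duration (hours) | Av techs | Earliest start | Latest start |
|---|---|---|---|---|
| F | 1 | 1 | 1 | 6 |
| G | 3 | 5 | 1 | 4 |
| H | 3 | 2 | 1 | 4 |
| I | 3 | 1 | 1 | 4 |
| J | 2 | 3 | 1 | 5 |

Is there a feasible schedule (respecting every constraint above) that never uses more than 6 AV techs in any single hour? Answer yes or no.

Schedule F@1, G@1, H@4, I@2, J@4: h1:6  h2:6  h3:6  h4:6  h5:5  h6:2 — peak 6 ≤ 6.

yes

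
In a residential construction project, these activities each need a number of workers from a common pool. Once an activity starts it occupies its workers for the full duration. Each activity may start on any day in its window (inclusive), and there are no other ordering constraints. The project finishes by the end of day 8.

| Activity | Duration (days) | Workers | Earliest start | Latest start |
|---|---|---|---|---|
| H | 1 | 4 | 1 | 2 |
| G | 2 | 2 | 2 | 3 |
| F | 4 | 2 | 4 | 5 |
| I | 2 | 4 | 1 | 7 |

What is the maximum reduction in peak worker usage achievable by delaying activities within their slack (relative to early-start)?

2

Early-start peak: d1:8  d2:6  d3:2  d4:2  d5:2  d6:2  d7:2  d8:0 ⇒ 8.
Leveled (H@1, G@2, F@4, I@2): d1:4  d2:6  d3:6  d4:2  d5:2  d6:2  d7:2  d8:0 ⇒ 6.
Reduction 8 − 6 = 2.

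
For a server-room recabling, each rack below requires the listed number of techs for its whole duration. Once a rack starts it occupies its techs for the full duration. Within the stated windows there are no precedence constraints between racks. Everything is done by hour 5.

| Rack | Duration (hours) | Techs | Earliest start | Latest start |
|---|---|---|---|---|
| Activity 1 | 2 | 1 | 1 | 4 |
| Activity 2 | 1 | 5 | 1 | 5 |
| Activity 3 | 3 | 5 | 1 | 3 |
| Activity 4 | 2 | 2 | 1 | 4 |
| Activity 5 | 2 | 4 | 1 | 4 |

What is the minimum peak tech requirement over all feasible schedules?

Early-start (Activity 1@1, Activity 2@1, Activity 3@1, Activity 4@1, Activity 5@1) gives peak 17: h1:17  h2:12  h3:5  h4:0  h5:0.
Shift Activity 3→2, Activity 5→3.
Schedule Activity 1@1, Activity 2@1, Activity 3@2, Activity 4@1, Activity 5@3: h1:8  h2:8  h3:9  h4:9  h5:0 — peak 9.

9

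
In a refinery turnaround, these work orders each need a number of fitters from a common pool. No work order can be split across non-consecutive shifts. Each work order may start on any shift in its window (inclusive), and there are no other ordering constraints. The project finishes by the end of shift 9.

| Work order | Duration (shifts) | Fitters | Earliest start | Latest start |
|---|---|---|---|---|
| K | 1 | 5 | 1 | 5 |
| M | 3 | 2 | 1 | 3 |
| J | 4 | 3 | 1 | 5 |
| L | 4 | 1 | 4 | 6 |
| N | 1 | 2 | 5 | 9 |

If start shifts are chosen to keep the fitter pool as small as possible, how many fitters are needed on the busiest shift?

5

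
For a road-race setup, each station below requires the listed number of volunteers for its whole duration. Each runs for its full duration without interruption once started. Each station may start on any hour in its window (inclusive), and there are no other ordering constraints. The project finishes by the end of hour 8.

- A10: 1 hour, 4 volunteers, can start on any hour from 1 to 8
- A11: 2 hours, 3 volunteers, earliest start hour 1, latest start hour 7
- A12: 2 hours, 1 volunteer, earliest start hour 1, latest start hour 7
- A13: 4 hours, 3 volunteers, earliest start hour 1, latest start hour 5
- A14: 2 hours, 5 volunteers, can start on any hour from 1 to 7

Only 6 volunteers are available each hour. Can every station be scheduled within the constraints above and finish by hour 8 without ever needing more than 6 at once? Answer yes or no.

yes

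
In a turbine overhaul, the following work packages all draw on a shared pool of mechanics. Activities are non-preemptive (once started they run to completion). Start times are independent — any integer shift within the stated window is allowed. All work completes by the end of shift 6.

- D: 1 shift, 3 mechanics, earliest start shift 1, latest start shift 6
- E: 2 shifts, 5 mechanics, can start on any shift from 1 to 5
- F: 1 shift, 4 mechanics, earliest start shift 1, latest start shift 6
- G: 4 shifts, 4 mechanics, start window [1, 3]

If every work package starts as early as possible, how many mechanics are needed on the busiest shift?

16

Early-start schedule: D@1, E@1, F@1, G@1.
Load per shift: shift 1: 16, shift 2: 9, shift 3: 4, shift 4: 4, shift 5: 0, shift 6: 0.
Peak is 16.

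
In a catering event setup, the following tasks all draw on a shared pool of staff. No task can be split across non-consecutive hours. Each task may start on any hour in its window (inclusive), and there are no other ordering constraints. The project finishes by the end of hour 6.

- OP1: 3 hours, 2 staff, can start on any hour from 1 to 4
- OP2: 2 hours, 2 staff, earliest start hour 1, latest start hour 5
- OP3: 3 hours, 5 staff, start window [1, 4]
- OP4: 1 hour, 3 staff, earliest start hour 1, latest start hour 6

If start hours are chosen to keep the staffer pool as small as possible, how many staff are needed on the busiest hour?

Early-start (OP1@1, OP2@1, OP3@1, OP4@1) gives peak 12: h1:12  h2:9  h3:7  h4:0  h5:0  h6:0.
Shift OP3→4, OP4→3.
Schedule OP1@1, OP2@1, OP3@4, OP4@3: h1:4  h2:4  h3:5  h4:5  h5:5  h6:5 — peak 5.
Total staffer-hours = 28 over 6 hours ⇒ peak ≥ ⌈28/6⌉ = 5, so 5 is optimal.

5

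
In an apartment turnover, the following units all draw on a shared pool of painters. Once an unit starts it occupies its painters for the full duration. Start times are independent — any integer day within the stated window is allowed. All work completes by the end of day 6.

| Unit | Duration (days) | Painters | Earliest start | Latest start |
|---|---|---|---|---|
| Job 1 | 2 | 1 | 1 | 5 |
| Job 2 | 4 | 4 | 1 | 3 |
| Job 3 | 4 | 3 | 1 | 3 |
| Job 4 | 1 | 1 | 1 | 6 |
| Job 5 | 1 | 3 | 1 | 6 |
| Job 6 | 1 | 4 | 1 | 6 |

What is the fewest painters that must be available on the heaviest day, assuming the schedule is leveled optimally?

Early-start (Job 1@1, Job 2@1, Job 3@1, Job 4@1, Job 5@1, Job 6@1) gives peak 16: d1:16  d2:8  d3:7  d4:7  d5:0  d6:0.
Shift Job 3→3, Job 5→5, Job 6→6.
Schedule Job 1@1, Job 2@1, Job 3@3, Job 4@1, Job 5@5, Job 6@6: d1:6  d2:5  d3:7  d4:7  d5:6  d6:7 — peak 7.
Total painter-days = 38 over 6 days ⇒ peak ≥ ⌈38/6⌉ = 7, so 7 is optimal.

7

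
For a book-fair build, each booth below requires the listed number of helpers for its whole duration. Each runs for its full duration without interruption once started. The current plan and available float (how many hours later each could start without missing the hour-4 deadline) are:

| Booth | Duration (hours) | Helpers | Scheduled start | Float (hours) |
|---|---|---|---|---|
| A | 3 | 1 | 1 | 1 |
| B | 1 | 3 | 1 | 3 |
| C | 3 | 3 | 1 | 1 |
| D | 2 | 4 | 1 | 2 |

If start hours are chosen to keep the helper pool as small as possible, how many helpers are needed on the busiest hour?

8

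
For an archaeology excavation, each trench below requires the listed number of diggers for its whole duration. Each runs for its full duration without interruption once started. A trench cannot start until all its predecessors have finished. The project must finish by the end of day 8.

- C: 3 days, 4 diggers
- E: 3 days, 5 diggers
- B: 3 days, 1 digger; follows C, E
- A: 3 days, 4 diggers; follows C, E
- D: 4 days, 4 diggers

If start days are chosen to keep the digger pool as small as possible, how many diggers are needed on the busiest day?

Early-start (C@1, E@1, B@4, A@4, D@1) gives peak 13: d1:13  d2:13  d3:13  d4:9  d5:5  d6:5  d7:0  d8:0.
Shift D→4.
Schedule C@1, E@1, B@4, A@4, D@4: d1:9  d2:9  d3:9  d4:9  d5:9  d6:9  d7:4  d8:0 — peak 9.

9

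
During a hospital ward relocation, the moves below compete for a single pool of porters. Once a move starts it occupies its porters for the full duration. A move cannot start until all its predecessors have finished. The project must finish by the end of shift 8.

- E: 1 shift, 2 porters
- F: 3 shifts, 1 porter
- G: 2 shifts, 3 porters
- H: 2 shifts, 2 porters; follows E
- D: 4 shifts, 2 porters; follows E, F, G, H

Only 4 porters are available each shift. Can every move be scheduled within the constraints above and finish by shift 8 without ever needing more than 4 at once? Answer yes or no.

The minimum achievable peak is 5; 4 < 5, so no feasible schedule stays within the cap.

no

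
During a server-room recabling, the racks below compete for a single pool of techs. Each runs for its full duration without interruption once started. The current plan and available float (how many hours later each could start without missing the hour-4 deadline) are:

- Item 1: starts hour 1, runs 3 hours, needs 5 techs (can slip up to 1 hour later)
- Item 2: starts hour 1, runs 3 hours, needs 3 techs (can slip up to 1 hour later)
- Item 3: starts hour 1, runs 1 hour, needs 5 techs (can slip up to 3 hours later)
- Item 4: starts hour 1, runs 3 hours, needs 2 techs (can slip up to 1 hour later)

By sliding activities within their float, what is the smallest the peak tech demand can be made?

10

Early-start (Item 1@1, Item 2@1, Item 3@1, Item 4@1) gives peak 15: h1:15  h2:10  h3:10  h4:0.
Shift Item 3→4.
Schedule Item 1@1, Item 2@1, Item 3@4, Item 4@1: h1:10  h2:10  h3:10  h4:5 — peak 10.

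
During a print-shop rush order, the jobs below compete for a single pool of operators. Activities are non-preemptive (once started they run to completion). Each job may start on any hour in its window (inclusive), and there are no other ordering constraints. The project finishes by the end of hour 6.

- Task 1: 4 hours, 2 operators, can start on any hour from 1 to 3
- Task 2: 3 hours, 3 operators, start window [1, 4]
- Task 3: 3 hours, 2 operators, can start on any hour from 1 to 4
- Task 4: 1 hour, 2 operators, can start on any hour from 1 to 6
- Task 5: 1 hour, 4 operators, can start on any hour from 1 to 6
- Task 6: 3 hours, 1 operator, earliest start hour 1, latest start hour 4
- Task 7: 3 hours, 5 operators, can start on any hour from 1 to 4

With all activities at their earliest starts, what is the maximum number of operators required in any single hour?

19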